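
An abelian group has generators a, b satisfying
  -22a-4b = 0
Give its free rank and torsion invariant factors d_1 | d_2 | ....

Answer: M ≅ ℤ^1 ⊕ ℤ/2

Derivation:
rank_ℚ(R)=1; free=2−1=1
SNF(R) diag = [2] → torsion [2]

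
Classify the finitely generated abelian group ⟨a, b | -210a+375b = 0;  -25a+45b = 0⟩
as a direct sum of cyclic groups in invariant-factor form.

Answer: M ≅ ℤ/5 ⊕ ℤ/15

Derivation:
rank_ℚ(R)=2; free=2−2=0
SNF(R) diag = [5, 15] → torsion [5, 15]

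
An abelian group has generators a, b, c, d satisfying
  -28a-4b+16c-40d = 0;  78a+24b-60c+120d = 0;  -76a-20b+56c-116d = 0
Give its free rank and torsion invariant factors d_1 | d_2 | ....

rank_ℚ(R)=3; free=4−3=1
SNF(R) diag = [2, 4, 12] → torsion [2, 4, 12]

Answer: M ≅ ℤ^1 ⊕ ℤ/2 ⊕ ℤ/4 ⊕ ℤ/12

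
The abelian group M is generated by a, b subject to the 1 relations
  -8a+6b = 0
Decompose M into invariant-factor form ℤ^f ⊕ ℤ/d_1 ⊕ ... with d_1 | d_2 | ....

rank_ℚ(R)=1; free=2−1=1
SNF(R) diag = [2] → torsion [2]

Answer: M ≅ ℤ^1 ⊕ ℤ/2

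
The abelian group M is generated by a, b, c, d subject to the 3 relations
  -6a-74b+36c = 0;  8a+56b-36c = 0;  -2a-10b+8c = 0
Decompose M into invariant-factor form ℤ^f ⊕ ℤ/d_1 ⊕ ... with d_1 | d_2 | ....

Answer: M ≅ ℤ^1 ⊕ ℤ/2 ⊕ ℤ/4 ⊕ ℤ/4

Derivation:
rank_ℚ(R)=3; free=4−3=1
SNF(R) diag = [2, 4, 4] → torsion [2, 4, 4]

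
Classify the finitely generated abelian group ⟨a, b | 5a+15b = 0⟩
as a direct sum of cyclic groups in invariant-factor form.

Answer: M ≅ ℤ^1 ⊕ ℤ/5

Derivation:
rank_ℚ(R)=1; free=2−1=1
SNF(R) diag = [5] → torsion [5]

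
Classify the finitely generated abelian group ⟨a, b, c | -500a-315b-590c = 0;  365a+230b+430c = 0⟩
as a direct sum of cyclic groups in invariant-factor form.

Answer: M ≅ ℤ^1 ⊕ ℤ/5 ⊕ ℤ/5

Derivation:
rank_ℚ(R)=2; free=3−2=1
SNF(R) diag = [5, 5] → torsion [5, 5]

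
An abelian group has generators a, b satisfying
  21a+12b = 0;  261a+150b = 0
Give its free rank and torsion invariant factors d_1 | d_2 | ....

Answer: M ≅ ℤ/3 ⊕ ℤ/6

Derivation:
rank_ℚ(R)=2; free=2−2=0
SNF(R) diag = [3, 6] → torsion [3, 6]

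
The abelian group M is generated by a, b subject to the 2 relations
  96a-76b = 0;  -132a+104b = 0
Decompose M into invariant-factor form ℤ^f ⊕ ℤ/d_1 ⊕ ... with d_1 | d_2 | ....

rank_ℚ(R)=2; free=2−2=0
SNF(R) diag = [4, 12] → torsion [4, 12]

Answer: M ≅ ℤ/4 ⊕ ℤ/12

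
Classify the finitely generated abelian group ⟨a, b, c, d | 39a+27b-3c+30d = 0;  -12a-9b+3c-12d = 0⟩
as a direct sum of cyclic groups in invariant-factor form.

Answer: M ≅ ℤ^2 ⊕ ℤ/3 ⊕ ℤ/9

Derivation:
rank_ℚ(R)=2; free=4−2=2
SNF(R) diag = [3, 9] → torsion [3, 9]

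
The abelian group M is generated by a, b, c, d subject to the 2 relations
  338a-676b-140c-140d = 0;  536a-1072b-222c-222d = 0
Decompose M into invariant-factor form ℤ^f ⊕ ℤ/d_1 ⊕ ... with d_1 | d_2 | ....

rank_ℚ(R)=2; free=4−2=2
SNF(R) diag = [2, 2] → torsion [2, 2]

Answer: M ≅ ℤ^2 ⊕ ℤ/2 ⊕ ℤ/2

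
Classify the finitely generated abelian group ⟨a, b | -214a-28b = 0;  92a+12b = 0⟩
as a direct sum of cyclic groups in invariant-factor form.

rank_ℚ(R)=2; free=2−2=0
SNF(R) diag = [2, 4] → torsion [2, 4]

Answer: M ≅ ℤ/2 ⊕ ℤ/4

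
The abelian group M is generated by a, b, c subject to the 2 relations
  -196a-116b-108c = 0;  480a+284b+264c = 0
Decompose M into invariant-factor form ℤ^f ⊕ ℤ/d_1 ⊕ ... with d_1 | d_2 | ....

rank_ℚ(R)=2; free=3−2=1
SNF(R) diag = [4, 4] → torsion [4, 4]

Answer: M ≅ ℤ^1 ⊕ ℤ/4 ⊕ ℤ/4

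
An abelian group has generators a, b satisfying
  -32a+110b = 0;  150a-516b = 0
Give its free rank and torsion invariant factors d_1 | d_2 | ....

Answer: M ≅ ℤ/2 ⊕ ℤ/6

Derivation:
rank_ℚ(R)=2; free=2−2=0
SNF(R) diag = [2, 6] → torsion [2, 6]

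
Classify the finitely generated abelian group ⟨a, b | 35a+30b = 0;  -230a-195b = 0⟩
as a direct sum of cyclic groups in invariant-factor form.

rank_ℚ(R)=2; free=2−2=0
SNF(R) diag = [5, 15] → torsion [5, 15]

Answer: M ≅ ℤ/5 ⊕ ℤ/15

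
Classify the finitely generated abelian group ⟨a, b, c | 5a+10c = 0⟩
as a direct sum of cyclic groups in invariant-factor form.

Answer: M ≅ ℤ^2 ⊕ ℤ/5

Derivation:
rank_ℚ(R)=1; free=3−1=2
SNF(R) diag = [5] → torsion [5]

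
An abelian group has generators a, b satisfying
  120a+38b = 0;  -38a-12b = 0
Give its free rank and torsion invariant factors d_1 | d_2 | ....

rank_ℚ(R)=2; free=2−2=0
SNF(R) diag = [2, 2] → torsion [2, 2]

Answer: M ≅ ℤ/2 ⊕ ℤ/2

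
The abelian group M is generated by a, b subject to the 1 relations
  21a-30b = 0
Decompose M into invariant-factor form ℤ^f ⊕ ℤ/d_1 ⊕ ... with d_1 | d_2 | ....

Answer: M ≅ ℤ^1 ⊕ ℤ/3

Derivation:
rank_ℚ(R)=1; free=2−1=1
SNF(R) diag = [3] → torsion [3]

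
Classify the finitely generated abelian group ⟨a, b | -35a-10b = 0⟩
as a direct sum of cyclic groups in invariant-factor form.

Answer: M ≅ ℤ^1 ⊕ ℤ/5

Derivation:
rank_ℚ(R)=1; free=2−1=1
SNF(R) diag = [5] → torsion [5]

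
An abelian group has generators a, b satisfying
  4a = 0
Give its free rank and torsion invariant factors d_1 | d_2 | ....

rank_ℚ(R)=1; free=2−1=1
SNF(R) diag = [4] → torsion [4]

Answer: M ≅ ℤ^1 ⊕ ℤ/4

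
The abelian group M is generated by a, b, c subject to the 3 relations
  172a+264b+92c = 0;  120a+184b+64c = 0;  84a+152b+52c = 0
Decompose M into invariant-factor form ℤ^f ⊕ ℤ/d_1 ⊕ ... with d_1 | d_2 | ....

rank_ℚ(R)=3; free=3−3=0
SNF(R) diag = [4, 8, 16] → torsion [4, 8, 16]

Answer: M ≅ ℤ/4 ⊕ ℤ/8 ⊕ ℤ/16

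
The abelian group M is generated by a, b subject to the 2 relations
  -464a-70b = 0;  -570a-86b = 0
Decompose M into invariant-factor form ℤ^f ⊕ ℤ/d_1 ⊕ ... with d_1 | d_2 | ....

Answer: M ≅ ℤ/2 ⊕ ℤ/2

Derivation:
rank_ℚ(R)=2; free=2−2=0
SNF(R) diag = [2, 2] → torsion [2, 2]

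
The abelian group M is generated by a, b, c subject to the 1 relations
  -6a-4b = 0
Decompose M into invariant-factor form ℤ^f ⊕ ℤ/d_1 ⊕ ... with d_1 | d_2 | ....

Answer: M ≅ ℤ^2 ⊕ ℤ/2

Derivation:
rank_ℚ(R)=1; free=3−1=2
SNF(R) diag = [2] → torsion [2]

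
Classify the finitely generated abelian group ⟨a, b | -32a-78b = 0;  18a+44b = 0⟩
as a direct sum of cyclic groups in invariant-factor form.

Answer: M ≅ ℤ/2 ⊕ ℤ/2

Derivation:
rank_ℚ(R)=2; free=2−2=0
SNF(R) diag = [2, 2] → torsion [2, 2]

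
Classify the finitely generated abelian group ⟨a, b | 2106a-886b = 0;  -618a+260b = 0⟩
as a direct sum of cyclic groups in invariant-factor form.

Answer: M ≅ ℤ/2 ⊕ ℤ/6

Derivation:
rank_ℚ(R)=2; free=2−2=0
SNF(R) diag = [2, 6] → torsion [2, 6]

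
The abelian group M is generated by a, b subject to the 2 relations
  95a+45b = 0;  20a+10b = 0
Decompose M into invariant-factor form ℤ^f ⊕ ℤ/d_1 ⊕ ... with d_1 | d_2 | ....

Answer: M ≅ ℤ/5 ⊕ ℤ/10

Derivation:
rank_ℚ(R)=2; free=2−2=0
SNF(R) diag = [5, 10] → torsion [5, 10]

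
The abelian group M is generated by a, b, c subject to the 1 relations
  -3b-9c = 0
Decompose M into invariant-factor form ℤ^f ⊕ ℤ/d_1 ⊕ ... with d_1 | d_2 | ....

Answer: M ≅ ℤ^2 ⊕ ℤ/3

Derivation:
rank_ℚ(R)=1; free=3−1=2
SNF(R) diag = [3] → torsion [3]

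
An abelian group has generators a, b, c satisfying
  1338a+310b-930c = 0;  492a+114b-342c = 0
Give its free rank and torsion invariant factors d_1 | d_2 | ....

Answer: M ≅ ℤ^1 ⊕ ℤ/2 ⊕ ℤ/6

Derivation:
rank_ℚ(R)=2; free=3−2=1
SNF(R) diag = [2, 6] → torsion [2, 6]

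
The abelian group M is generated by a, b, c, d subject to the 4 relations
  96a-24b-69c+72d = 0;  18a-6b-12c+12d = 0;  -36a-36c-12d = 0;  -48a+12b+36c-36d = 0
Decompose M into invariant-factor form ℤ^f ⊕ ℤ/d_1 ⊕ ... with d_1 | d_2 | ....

Answer: M ≅ ℤ/3 ⊕ ℤ/6 ⊕ ℤ/12 ⊕ ℤ/24

Derivation:
rank_ℚ(R)=4; free=4−4=0
SNF(R) diag = [3, 6, 12, 24] → torsion [3, 6, 12, 24]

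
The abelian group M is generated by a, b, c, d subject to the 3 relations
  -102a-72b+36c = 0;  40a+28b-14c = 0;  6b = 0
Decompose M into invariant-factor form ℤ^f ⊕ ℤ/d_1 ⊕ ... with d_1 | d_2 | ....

Answer: M ≅ ℤ^1 ⊕ ℤ/2 ⊕ ℤ/6 ⊕ ℤ/6

Derivation:
rank_ℚ(R)=3; free=4−3=1
SNF(R) diag = [2, 6, 6] → torsion [2, 6, 6]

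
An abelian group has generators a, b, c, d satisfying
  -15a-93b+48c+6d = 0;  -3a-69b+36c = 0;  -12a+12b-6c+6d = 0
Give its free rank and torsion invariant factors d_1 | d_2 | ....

Answer: M ≅ ℤ^1 ⊕ ℤ/3 ⊕ ℤ/6 ⊕ ℤ/18

Derivation:
rank_ℚ(R)=3; free=4−3=1
SNF(R) diag = [3, 6, 18] → torsion [3, 6, 18]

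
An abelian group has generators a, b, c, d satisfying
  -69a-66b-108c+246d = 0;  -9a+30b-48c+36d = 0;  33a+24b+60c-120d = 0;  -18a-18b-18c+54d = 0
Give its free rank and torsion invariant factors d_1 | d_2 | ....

rank_ℚ(R)=4; free=4−4=0
SNF(R) diag = [3, 6, 18, 18] → torsion [3, 6, 18, 18]

Answer: M ≅ ℤ/3 ⊕ ℤ/6 ⊕ ℤ/18 ⊕ ℤ/18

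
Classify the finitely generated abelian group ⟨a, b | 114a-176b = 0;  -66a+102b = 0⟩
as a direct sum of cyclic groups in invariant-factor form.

rank_ℚ(R)=2; free=2−2=0
SNF(R) diag = [2, 6] → torsion [2, 6]

Answer: M ≅ ℤ/2 ⊕ ℤ/6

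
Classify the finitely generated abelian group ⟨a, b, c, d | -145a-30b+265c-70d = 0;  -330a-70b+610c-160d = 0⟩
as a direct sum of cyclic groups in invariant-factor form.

rank_ℚ(R)=2; free=4−2=2
SNF(R) diag = [5, 10] → torsion [5, 10]

Answer: M ≅ ℤ^2 ⊕ ℤ/5 ⊕ ℤ/10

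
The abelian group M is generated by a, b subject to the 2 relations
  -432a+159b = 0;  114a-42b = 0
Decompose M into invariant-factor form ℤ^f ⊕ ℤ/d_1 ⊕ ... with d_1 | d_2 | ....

Answer: M ≅ ℤ/3 ⊕ ℤ/6

Derivation:
rank_ℚ(R)=2; free=2−2=0
SNF(R) diag = [3, 6] → torsion [3, 6]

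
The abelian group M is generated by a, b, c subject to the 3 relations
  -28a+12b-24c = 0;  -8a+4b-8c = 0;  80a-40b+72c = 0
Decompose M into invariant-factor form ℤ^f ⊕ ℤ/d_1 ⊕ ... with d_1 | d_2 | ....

rank_ℚ(R)=3; free=3−3=0
SNF(R) diag = [4, 4, 8] → torsion [4, 4, 8]

Answer: M ≅ ℤ/4 ⊕ ℤ/4 ⊕ ℤ/8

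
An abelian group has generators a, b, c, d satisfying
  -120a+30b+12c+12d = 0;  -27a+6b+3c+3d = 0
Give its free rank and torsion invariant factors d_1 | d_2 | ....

rank_ℚ(R)=2; free=4−2=2
SNF(R) diag = [3, 6] → torsion [3, 6]

Answer: M ≅ ℤ^2 ⊕ ℤ/3 ⊕ ℤ/6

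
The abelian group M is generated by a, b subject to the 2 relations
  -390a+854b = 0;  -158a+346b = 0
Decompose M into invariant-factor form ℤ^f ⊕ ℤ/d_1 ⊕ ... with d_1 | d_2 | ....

Answer: M ≅ ℤ/2 ⊕ ℤ/4

Derivation:
rank_ℚ(R)=2; free=2−2=0
SNF(R) diag = [2, 4] → torsion [2, 4]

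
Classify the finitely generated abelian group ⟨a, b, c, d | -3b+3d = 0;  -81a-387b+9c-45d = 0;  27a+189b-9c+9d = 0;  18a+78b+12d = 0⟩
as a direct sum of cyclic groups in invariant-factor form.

Answer: M ≅ ℤ/3 ⊕ ℤ/9 ⊕ ℤ/18 ⊕ ℤ/36

Derivation:
rank_ℚ(R)=4; free=4−4=0
SNF(R) diag = [3, 9, 18, 36] → torsion [3, 9, 18, 36]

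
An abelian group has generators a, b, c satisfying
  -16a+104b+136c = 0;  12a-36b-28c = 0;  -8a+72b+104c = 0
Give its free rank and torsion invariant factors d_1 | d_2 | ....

Answer: M ≅ ℤ/4 ⊕ ℤ/8 ⊕ ℤ/16

Derivation:
rank_ℚ(R)=3; free=3−3=0
SNF(R) diag = [4, 8, 16] → torsion [4, 8, 16]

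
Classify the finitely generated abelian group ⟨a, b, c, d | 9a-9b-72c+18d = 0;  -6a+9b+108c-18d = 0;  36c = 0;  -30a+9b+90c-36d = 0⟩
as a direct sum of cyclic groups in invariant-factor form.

rank_ℚ(R)=4; free=4−4=0
SNF(R) diag = [3, 9, 18, 36] → torsion [3, 9, 18, 36]

Answer: M ≅ ℤ/3 ⊕ ℤ/9 ⊕ ℤ/18 ⊕ ℤ/36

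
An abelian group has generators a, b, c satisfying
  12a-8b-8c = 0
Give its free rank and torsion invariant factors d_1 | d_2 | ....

rank_ℚ(R)=1; free=3−1=2
SNF(R) diag = [4] → torsion [4]

Answer: M ≅ ℤ^2 ⊕ ℤ/4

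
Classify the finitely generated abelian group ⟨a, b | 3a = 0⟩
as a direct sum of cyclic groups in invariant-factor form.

rank_ℚ(R)=1; free=2−1=1
SNF(R) diag = [3] → torsion [3]

Answer: M ≅ ℤ^1 ⊕ ℤ/3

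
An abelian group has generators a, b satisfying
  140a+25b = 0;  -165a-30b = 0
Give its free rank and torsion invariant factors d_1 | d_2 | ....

rank_ℚ(R)=2; free=2−2=0
SNF(R) diag = [5, 15] → torsion [5, 15]

Answer: M ≅ ℤ/5 ⊕ ℤ/15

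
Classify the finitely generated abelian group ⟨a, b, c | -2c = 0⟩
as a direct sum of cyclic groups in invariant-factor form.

rank_ℚ(R)=1; free=3−1=2
SNF(R) diag = [2] → torsion [2]

Answer: M ≅ ℤ^2 ⊕ ℤ/2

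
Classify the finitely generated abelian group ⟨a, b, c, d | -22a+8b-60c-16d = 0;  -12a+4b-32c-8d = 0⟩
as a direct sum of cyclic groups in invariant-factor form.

Answer: M ≅ ℤ^2 ⊕ ℤ/2 ⊕ ℤ/4

Derivation:
rank_ℚ(R)=2; free=4−2=2
SNF(R) diag = [2, 4] → torsion [2, 4]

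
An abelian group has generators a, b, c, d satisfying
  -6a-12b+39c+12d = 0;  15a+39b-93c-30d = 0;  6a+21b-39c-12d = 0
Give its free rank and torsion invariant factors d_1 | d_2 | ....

Answer: M ≅ ℤ^1 ⊕ ℤ/3 ⊕ ℤ/9 ⊕ ℤ/9

Derivation:
rank_ℚ(R)=3; free=4−3=1
SNF(R) diag = [3, 9, 9] → torsion [3, 9, 9]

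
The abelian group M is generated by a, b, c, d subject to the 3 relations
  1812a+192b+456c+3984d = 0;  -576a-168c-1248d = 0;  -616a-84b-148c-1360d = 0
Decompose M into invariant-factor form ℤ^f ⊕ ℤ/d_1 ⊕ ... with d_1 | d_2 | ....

rank_ℚ(R)=3; free=4−3=1
SNF(R) diag = [4, 12, 24] → torsion [4, 12, 24]

Answer: M ≅ ℤ^1 ⊕ ℤ/4 ⊕ ℤ/12 ⊕ ℤ/24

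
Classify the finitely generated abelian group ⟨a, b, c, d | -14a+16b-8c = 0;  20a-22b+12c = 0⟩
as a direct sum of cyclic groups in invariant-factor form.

Answer: M ≅ ℤ^2 ⊕ ℤ/2 ⊕ ℤ/2

Derivation:
rank_ℚ(R)=2; free=4−2=2
SNF(R) diag = [2, 2] → torsion [2, 2]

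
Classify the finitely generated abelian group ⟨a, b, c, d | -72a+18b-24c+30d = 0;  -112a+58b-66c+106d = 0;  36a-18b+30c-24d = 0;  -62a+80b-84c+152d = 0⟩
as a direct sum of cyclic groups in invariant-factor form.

Answer: M ≅ ℤ/2 ⊕ ℤ/6 ⊕ ℤ/18 ⊕ ℤ/18

Derivation:
rank_ℚ(R)=4; free=4−4=0
SNF(R) diag = [2, 6, 18, 18] → torsion [2, 6, 18, 18]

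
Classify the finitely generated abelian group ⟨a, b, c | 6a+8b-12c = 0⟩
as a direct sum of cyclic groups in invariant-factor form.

Answer: M ≅ ℤ^2 ⊕ ℤ/2

Derivation:
rank_ℚ(R)=1; free=3−1=2
SNF(R) diag = [2] → torsion [2]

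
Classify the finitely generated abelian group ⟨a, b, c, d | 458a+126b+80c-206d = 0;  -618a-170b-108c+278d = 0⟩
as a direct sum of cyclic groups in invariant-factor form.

Answer: M ≅ ℤ^2 ⊕ ℤ/2 ⊕ ℤ/4

Derivation:
rank_ℚ(R)=2; free=4−2=2
SNF(R) diag = [2, 4] → torsion [2, 4]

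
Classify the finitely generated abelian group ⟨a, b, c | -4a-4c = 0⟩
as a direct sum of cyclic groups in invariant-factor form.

Answer: M ≅ ℤ^2 ⊕ ℤ/4

Derivation:
rank_ℚ(R)=1; free=3−1=2
SNF(R) diag = [4] → torsion [4]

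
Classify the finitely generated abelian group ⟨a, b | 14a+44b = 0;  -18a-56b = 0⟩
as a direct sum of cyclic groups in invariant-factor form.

Answer: M ≅ ℤ/2 ⊕ ℤ/4

Derivation:
rank_ℚ(R)=2; free=2−2=0
SNF(R) diag = [2, 4] → torsion [2, 4]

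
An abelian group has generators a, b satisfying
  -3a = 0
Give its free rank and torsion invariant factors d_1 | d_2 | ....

Answer: M ≅ ℤ^1 ⊕ ℤ/3

Derivation:
rank_ℚ(R)=1; free=2−1=1
SNF(R) diag = [3] → torsion [3]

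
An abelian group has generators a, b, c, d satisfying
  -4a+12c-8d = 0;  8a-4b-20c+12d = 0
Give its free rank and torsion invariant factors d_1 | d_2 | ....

Answer: M ≅ ℤ^2 ⊕ ℤ/4 ⊕ ℤ/4

Derivation:
rank_ℚ(R)=2; free=4−2=2
SNF(R) diag = [4, 4] → torsion [4, 4]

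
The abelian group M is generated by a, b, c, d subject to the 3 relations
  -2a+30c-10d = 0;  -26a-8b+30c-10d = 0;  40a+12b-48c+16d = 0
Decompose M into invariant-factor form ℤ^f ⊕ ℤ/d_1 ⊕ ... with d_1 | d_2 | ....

rank_ℚ(R)=3; free=4−3=1
SNF(R) diag = [2, 4, 8] → torsion [2, 4, 8]

Answer: M ≅ ℤ^1 ⊕ ℤ/2 ⊕ ℤ/4 ⊕ ℤ/8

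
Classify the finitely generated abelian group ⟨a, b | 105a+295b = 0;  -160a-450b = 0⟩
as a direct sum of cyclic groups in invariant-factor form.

rank_ℚ(R)=2; free=2−2=0
SNF(R) diag = [5, 10] → torsion [5, 10]

Answer: M ≅ ℤ/5 ⊕ ℤ/10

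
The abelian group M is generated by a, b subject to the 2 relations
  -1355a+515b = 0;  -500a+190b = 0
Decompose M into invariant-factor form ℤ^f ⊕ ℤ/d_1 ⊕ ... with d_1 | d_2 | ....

rank_ℚ(R)=2; free=2−2=0
SNF(R) diag = [5, 10] → torsion [5, 10]

Answer: M ≅ ℤ/5 ⊕ ℤ/10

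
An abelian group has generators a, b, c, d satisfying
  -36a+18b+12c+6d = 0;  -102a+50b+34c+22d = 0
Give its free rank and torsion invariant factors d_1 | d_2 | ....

rank_ℚ(R)=2; free=4−2=2
SNF(R) diag = [2, 6] → torsion [2, 6]

Answer: M ≅ ℤ^2 ⊕ ℤ/2 ⊕ ℤ/6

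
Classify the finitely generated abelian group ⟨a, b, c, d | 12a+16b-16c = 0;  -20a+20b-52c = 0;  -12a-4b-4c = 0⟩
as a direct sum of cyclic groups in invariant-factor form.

rank_ℚ(R)=3; free=4−3=1
SNF(R) diag = [4, 4, 8] → torsion [4, 4, 8]

Answer: M ≅ ℤ^1 ⊕ ℤ/4 ⊕ ℤ/4 ⊕ ℤ/8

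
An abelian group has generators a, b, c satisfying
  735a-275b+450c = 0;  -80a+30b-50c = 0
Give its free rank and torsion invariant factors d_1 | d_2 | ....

rank_ℚ(R)=2; free=3−2=1
SNF(R) diag = [5, 10] → torsion [5, 10]

Answer: M ≅ ℤ^1 ⊕ ℤ/5 ⊕ ℤ/10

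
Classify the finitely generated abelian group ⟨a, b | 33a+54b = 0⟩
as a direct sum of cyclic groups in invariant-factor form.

Answer: M ≅ ℤ^1 ⊕ ℤ/3

Derivation:
rank_ℚ(R)=1; free=2−1=1
SNF(R) diag = [3] → torsion [3]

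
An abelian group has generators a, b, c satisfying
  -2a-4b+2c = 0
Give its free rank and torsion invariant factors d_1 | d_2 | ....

rank_ℚ(R)=1; free=3−1=2
SNF(R) diag = [2] → torsion [2]

Answer: M ≅ ℤ^2 ⊕ ℤ/2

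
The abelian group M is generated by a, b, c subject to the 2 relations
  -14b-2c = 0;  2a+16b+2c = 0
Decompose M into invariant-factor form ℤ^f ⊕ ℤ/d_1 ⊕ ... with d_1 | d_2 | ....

rank_ℚ(R)=2; free=3−2=1
SNF(R) diag = [2, 2] → torsion [2, 2]

Answer: M ≅ ℤ^1 ⊕ ℤ/2 ⊕ ℤ/2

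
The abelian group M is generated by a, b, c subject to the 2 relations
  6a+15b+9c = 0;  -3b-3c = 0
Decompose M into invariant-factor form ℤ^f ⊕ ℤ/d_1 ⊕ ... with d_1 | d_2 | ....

rank_ℚ(R)=2; free=3−2=1
SNF(R) diag = [3, 6] → torsion [3, 6]

Answer: M ≅ ℤ^1 ⊕ ℤ/3 ⊕ ℤ/6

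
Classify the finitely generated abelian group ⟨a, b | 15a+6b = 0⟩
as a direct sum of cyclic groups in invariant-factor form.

Answer: M ≅ ℤ^1 ⊕ ℤ/3

Derivation:
rank_ℚ(R)=1; free=2−1=1
SNF(R) diag = [3] → torsion [3]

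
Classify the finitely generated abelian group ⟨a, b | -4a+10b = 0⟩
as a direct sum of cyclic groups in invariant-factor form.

Answer: M ≅ ℤ^1 ⊕ ℤ/2

Derivation:
rank_ℚ(R)=1; free=2−1=1
SNF(R) diag = [2] → torsion [2]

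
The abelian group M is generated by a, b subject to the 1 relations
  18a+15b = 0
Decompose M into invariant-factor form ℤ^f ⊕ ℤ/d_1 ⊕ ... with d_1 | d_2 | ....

rank_ℚ(R)=1; free=2−1=1
SNF(R) diag = [3] → torsion [3]

Answer: M ≅ ℤ^1 ⊕ ℤ/3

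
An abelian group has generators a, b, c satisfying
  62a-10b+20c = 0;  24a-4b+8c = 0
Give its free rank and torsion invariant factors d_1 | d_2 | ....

Answer: M ≅ ℤ^1 ⊕ ℤ/2 ⊕ ℤ/4

Derivation:
rank_ℚ(R)=2; free=3−2=1
SNF(R) diag = [2, 4] → torsion [2, 4]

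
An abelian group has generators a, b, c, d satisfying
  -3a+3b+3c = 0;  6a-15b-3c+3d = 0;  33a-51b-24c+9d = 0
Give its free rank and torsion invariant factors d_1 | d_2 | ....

rank_ℚ(R)=3; free=4−3=1
SNF(R) diag = [3, 3, 9] → torsion [3, 3, 9]

Answer: M ≅ ℤ^1 ⊕ ℤ/3 ⊕ ℤ/3 ⊕ ℤ/9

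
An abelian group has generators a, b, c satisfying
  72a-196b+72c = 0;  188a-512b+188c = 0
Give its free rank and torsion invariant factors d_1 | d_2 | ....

rank_ℚ(R)=2; free=3−2=1
SNF(R) diag = [4, 4] → torsion [4, 4]

Answer: M ≅ ℤ^1 ⊕ ℤ/4 ⊕ ℤ/4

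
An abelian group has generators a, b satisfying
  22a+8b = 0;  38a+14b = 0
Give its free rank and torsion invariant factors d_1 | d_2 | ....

rank_ℚ(R)=2; free=2−2=0
SNF(R) diag = [2, 2] → torsion [2, 2]

Answer: M ≅ ℤ/2 ⊕ ℤ/2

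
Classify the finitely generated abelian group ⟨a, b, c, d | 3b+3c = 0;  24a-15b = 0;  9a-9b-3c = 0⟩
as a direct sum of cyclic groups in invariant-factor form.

rank_ℚ(R)=3; free=4−3=1
SNF(R) diag = [3, 3, 3] → torsion [3, 3, 3]

Answer: M ≅ ℤ^1 ⊕ ℤ/3 ⊕ ℤ/3 ⊕ ℤ/3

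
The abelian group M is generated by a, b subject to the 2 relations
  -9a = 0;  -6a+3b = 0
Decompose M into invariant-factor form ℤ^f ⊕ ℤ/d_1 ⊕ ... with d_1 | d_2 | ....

rank_ℚ(R)=2; free=2−2=0
SNF(R) diag = [3, 9] → torsion [3, 9]

Answer: M ≅ ℤ/3 ⊕ ℤ/9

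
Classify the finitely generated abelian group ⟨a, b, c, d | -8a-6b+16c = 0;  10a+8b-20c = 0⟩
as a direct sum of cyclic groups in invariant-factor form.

rank_ℚ(R)=2; free=4−2=2
SNF(R) diag = [2, 2] → torsion [2, 2]

Answer: M ≅ ℤ^2 ⊕ ℤ/2 ⊕ ℤ/2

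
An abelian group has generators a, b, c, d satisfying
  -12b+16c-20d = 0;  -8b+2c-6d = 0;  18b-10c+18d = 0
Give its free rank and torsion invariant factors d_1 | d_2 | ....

rank_ℚ(R)=3; free=4−3=1
SNF(R) diag = [2, 2, 4] → torsion [2, 2, 4]

Answer: M ≅ ℤ^1 ⊕ ℤ/2 ⊕ ℤ/2 ⊕ ℤ/4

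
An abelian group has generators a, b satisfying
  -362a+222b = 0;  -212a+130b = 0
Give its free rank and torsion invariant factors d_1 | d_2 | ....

Answer: M ≅ ℤ/2 ⊕ ℤ/2

Derivation:
rank_ℚ(R)=2; free=2−2=0
SNF(R) diag = [2, 2] → torsion [2, 2]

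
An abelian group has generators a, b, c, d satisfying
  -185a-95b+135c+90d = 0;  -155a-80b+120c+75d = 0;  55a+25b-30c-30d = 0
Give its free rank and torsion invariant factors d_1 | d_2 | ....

Answer: M ≅ ℤ^1 ⊕ ℤ/5 ⊕ ℤ/15 ⊕ ℤ/45

Derivation:
rank_ℚ(R)=3; free=4−3=1
SNF(R) diag = [5, 15, 45] → torsion [5, 15, 45]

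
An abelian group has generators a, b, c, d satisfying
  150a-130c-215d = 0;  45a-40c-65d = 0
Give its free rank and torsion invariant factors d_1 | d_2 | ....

rank_ℚ(R)=2; free=4−2=2
SNF(R) diag = [5, 15] → torsion [5, 15]

Answer: M ≅ ℤ^2 ⊕ ℤ/5 ⊕ ℤ/15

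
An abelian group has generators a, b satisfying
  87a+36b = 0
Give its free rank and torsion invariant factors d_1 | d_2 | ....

rank_ℚ(R)=1; free=2−1=1
SNF(R) diag = [3] → torsion [3]

Answer: M ≅ ℤ^1 ⊕ ℤ/3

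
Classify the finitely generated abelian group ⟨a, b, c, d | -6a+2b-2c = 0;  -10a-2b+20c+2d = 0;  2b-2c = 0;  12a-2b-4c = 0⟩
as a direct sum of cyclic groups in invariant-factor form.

Answer: M ≅ ℤ/2 ⊕ ℤ/2 ⊕ ℤ/6 ⊕ ℤ/6

Derivation:
rank_ℚ(R)=4; free=4−4=0
SNF(R) diag = [2, 2, 6, 6] → torsion [2, 2, 6, 6]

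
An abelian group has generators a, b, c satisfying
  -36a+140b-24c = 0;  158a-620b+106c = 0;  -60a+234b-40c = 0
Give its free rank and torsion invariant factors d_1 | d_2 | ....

rank_ℚ(R)=3; free=3−3=0
SNF(R) diag = [2, 2, 4] → torsion [2, 2, 4]

Answer: M ≅ ℤ/2 ⊕ ℤ/2 ⊕ ℤ/4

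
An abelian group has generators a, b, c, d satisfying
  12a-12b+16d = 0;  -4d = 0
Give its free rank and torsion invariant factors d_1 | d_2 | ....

rank_ℚ(R)=2; free=4−2=2
SNF(R) diag = [4, 12] → torsion [4, 12]

Answer: M ≅ ℤ^2 ⊕ ℤ/4 ⊕ ℤ/12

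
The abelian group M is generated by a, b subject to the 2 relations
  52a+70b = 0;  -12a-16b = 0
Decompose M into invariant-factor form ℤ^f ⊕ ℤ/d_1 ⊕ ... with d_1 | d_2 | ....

Answer: M ≅ ℤ/2 ⊕ ℤ/4

Derivation:
rank_ℚ(R)=2; free=2−2=0
SNF(R) diag = [2, 4] → torsion [2, 4]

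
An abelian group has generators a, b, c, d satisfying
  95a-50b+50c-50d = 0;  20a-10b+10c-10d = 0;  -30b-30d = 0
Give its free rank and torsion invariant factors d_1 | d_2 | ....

Answer: M ≅ ℤ^1 ⊕ ℤ/5 ⊕ ℤ/10 ⊕ ℤ/30

Derivation:
rank_ℚ(R)=3; free=4−3=1
SNF(R) diag = [5, 10, 30] → torsion [5, 10, 30]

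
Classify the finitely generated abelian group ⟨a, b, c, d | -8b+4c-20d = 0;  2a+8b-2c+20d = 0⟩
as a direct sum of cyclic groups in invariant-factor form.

rank_ℚ(R)=2; free=4−2=2
SNF(R) diag = [2, 4] → torsion [2, 4]

Answer: M ≅ ℤ^2 ⊕ ℤ/2 ⊕ ℤ/4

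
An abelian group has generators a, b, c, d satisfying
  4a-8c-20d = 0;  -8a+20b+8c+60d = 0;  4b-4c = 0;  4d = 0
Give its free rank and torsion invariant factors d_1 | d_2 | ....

Answer: M ≅ ℤ/4 ⊕ ℤ/4 ⊕ ℤ/4 ⊕ ℤ/12

Derivation:
rank_ℚ(R)=4; free=4−4=0
SNF(R) diag = [4, 4, 4, 12] → torsion [4, 4, 4, 12]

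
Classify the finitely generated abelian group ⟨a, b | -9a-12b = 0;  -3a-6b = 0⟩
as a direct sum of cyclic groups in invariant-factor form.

Answer: M ≅ ℤ/3 ⊕ ℤ/6

Derivation:
rank_ℚ(R)=2; free=2−2=0
SNF(R) diag = [3, 6] → torsion [3, 6]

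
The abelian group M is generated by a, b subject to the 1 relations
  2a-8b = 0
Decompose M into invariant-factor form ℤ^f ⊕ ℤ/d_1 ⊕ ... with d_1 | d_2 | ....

rank_ℚ(R)=1; free=2−1=1
SNF(R) diag = [2] → torsion [2]

Answer: M ≅ ℤ^1 ⊕ ℤ/2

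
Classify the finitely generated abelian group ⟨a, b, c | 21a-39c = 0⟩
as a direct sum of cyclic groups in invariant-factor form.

rank_ℚ(R)=1; free=3−1=2
SNF(R) diag = [3] → torsion [3]

Answer: M ≅ ℤ^2 ⊕ ℤ/3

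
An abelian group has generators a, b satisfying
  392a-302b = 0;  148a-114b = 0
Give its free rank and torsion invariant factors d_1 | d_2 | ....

rank_ℚ(R)=2; free=2−2=0
SNF(R) diag = [2, 4] → torsion [2, 4]

Answer: M ≅ ℤ/2 ⊕ ℤ/4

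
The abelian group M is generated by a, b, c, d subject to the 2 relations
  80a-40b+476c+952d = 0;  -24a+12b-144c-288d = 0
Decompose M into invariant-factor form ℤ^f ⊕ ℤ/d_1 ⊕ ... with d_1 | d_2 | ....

Answer: M ≅ ℤ^2 ⊕ ℤ/4 ⊕ ℤ/12

Derivation:
rank_ℚ(R)=2; free=4−2=2
SNF(R) diag = [4, 12] → torsion [4, 12]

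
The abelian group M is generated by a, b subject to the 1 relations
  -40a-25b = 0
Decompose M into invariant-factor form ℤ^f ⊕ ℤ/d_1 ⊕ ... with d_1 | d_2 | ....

rank_ℚ(R)=1; free=2−1=1
SNF(R) diag = [5] → torsion [5]

Answer: M ≅ ℤ^1 ⊕ ℤ/5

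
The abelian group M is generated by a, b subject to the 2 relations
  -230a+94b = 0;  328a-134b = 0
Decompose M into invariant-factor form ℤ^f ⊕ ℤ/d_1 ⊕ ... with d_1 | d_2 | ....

rank_ℚ(R)=2; free=2−2=0
SNF(R) diag = [2, 6] → torsion [2, 6]

Answer: M ≅ ℤ/2 ⊕ ℤ/6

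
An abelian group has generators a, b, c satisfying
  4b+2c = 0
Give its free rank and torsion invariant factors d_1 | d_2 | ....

rank_ℚ(R)=1; free=3−1=2
SNF(R) diag = [2] → torsion [2]

Answer: M ≅ ℤ^2 ⊕ ℤ/2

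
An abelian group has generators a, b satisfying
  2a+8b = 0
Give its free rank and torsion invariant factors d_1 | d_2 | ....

rank_ℚ(R)=1; free=2−1=1
SNF(R) diag = [2] → torsion [2]

Answer: M ≅ ℤ^1 ⊕ ℤ/2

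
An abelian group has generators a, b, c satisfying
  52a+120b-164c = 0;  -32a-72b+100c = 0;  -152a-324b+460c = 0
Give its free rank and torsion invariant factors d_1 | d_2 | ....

Answer: M ≅ ℤ/4 ⊕ ℤ/12 ⊕ ℤ/12

Derivation:
rank_ℚ(R)=3; free=3−3=0
SNF(R) diag = [4, 12, 12] → torsion [4, 12, 12]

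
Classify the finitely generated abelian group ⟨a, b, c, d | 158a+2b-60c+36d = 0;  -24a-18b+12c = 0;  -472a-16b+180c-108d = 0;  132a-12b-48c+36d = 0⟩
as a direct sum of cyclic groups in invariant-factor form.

rank_ℚ(R)=4; free=4−4=0
SNF(R) diag = [2, 6, 12, 36] → torsion [2, 6, 12, 36]

Answer: M ≅ ℤ/2 ⊕ ℤ/6 ⊕ ℤ/12 ⊕ ℤ/36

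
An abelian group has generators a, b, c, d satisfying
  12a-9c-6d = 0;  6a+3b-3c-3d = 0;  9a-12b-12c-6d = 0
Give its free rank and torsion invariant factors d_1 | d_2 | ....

rank_ℚ(R)=3; free=4−3=1
SNF(R) diag = [3, 3, 3] → torsion [3, 3, 3]

Answer: M ≅ ℤ^1 ⊕ ℤ/3 ⊕ ℤ/3 ⊕ ℤ/3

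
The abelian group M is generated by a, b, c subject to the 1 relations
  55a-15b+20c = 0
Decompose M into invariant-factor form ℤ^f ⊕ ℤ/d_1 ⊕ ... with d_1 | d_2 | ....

Answer: M ≅ ℤ^2 ⊕ ℤ/5

Derivation:
rank_ℚ(R)=1; free=3−1=2
SNF(R) diag = [5] → torsion [5]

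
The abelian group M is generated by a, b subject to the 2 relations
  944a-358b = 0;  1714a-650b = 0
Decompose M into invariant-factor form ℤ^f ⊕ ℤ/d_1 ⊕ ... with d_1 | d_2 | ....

rank_ℚ(R)=2; free=2−2=0
SNF(R) diag = [2, 6] → torsion [2, 6]

Answer: M ≅ ℤ/2 ⊕ ℤ/6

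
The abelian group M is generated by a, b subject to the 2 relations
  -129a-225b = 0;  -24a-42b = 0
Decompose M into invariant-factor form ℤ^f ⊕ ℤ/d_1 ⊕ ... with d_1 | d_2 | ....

Answer: M ≅ ℤ/3 ⊕ ℤ/6

Derivation:
rank_ℚ(R)=2; free=2−2=0
SNF(R) diag = [3, 6] → torsion [3, 6]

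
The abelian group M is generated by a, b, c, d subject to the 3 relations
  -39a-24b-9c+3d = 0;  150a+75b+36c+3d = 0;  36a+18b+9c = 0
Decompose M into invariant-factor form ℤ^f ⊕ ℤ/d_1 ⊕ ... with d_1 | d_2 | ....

Answer: M ≅ ℤ^1 ⊕ ℤ/3 ⊕ ℤ/9 ⊕ ℤ/9

Derivation:
rank_ℚ(R)=3; free=4−3=1
SNF(R) diag = [3, 9, 9] → torsion [3, 9, 9]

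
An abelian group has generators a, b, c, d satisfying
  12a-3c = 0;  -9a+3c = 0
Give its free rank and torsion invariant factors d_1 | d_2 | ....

Answer: M ≅ ℤ^2 ⊕ ℤ/3 ⊕ ℤ/3

Derivation:
rank_ℚ(R)=2; free=4−2=2
SNF(R) diag = [3, 3] → torsion [3, 3]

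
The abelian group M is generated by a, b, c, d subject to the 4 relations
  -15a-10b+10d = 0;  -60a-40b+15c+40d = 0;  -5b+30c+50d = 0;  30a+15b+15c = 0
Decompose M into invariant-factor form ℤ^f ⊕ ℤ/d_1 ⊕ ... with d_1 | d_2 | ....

rank_ℚ(R)=4; free=4−4=0
SNF(R) diag = [5, 15, 15, 30] → torsion [5, 15, 15, 30]

Answer: M ≅ ℤ/5 ⊕ ℤ/15 ⊕ ℤ/15 ⊕ ℤ/30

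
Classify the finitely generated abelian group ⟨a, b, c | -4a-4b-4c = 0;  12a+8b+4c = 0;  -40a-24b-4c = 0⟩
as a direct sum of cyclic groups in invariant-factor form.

Answer: M ≅ ℤ/4 ⊕ ℤ/4 ⊕ ℤ/4

Derivation:
rank_ℚ(R)=3; free=3−3=0
SNF(R) diag = [4, 4, 4] → torsion [4, 4, 4]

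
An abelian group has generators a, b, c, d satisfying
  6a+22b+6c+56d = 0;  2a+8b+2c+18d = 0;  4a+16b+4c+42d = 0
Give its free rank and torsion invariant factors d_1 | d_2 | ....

Answer: M ≅ ℤ^1 ⊕ ℤ/2 ⊕ ℤ/2 ⊕ ℤ/6

Derivation:
rank_ℚ(R)=3; free=4−3=1
SNF(R) diag = [2, 2, 6] → torsion [2, 2, 6]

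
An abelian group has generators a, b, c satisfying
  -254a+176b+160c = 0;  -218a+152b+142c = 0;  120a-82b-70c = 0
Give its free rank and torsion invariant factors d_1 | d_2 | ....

Answer: M ≅ ℤ/2 ⊕ ℤ/2 ⊕ ℤ/6

Derivation:
rank_ℚ(R)=3; free=3−3=0
SNF(R) diag = [2, 2, 6] → torsion [2, 2, 6]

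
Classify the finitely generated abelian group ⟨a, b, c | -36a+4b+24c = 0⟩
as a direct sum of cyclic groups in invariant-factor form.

Answer: M ≅ ℤ^2 ⊕ ℤ/4

Derivation:
rank_ℚ(R)=1; free=3−1=2
SNF(R) diag = [4] → torsion [4]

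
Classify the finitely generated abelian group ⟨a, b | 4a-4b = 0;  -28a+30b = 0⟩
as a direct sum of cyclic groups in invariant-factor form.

rank_ℚ(R)=2; free=2−2=0
SNF(R) diag = [2, 4] → torsion [2, 4]

Answer: M ≅ ℤ/2 ⊕ ℤ/4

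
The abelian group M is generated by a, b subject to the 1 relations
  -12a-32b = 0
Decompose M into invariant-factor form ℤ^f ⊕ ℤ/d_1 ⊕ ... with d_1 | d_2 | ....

rank_ℚ(R)=1; free=2−1=1
SNF(R) diag = [4] → torsion [4]

Answer: M ≅ ℤ^1 ⊕ ℤ/4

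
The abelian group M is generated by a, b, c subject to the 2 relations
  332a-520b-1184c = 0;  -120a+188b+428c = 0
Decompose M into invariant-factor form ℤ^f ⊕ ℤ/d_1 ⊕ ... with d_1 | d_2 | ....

Answer: M ≅ ℤ^1 ⊕ ℤ/4 ⊕ ℤ/4

Derivation:
rank_ℚ(R)=2; free=3−2=1
SNF(R) diag = [4, 4] → torsion [4, 4]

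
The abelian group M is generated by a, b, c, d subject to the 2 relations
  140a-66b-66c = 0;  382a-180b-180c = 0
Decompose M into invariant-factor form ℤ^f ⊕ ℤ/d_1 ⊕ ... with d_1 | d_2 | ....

Answer: M ≅ ℤ^2 ⊕ ℤ/2 ⊕ ℤ/6

Derivation:
rank_ℚ(R)=2; free=4−2=2
SNF(R) diag = [2, 6] → torsion [2, 6]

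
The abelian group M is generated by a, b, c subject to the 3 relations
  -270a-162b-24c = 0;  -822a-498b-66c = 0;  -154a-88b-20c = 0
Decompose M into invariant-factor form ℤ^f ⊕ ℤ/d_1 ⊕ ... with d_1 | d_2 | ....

Answer: M ≅ ℤ/2 ⊕ ℤ/6 ⊕ ℤ/18

Derivation:
rank_ℚ(R)=3; free=3−3=0
SNF(R) diag = [2, 6, 18] → torsion [2, 6, 18]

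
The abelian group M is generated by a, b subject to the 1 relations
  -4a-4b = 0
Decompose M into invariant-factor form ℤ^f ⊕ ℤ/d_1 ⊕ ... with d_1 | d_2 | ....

Answer: M ≅ ℤ^1 ⊕ ℤ/4

Derivation:
rank_ℚ(R)=1; free=2−1=1
SNF(R) diag = [4] → torsion [4]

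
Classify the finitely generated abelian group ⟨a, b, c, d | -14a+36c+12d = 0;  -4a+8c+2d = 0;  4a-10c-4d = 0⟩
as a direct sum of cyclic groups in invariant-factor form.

Answer: M ≅ ℤ^1 ⊕ ℤ/2 ⊕ ℤ/2 ⊕ ℤ/6

Derivation:
rank_ℚ(R)=3; free=4−3=1
SNF(R) diag = [2, 2, 6] → torsion [2, 2, 6]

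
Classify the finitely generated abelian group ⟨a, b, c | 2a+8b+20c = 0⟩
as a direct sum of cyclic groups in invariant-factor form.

rank_ℚ(R)=1; free=3−1=2
SNF(R) diag = [2] → torsion [2]

Answer: M ≅ ℤ^2 ⊕ ℤ/2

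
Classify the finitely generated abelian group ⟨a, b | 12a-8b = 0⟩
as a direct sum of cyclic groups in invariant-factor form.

Answer: M ≅ ℤ^1 ⊕ ℤ/4

Derivation:
rank_ℚ(R)=1; free=2−1=1
SNF(R) diag = [4] → torsion [4]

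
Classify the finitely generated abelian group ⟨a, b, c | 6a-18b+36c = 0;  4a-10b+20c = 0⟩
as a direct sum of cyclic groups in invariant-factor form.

rank_ℚ(R)=2; free=3−2=1
SNF(R) diag = [2, 6] → torsion [2, 6]

Answer: M ≅ ℤ^1 ⊕ ℤ/2 ⊕ ℤ/6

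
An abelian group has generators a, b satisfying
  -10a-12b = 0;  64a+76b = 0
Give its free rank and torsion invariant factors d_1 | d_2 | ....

Answer: M ≅ ℤ/2 ⊕ ℤ/4

Derivation:
rank_ℚ(R)=2; free=2−2=0
SNF(R) diag = [2, 4] → torsion [2, 4]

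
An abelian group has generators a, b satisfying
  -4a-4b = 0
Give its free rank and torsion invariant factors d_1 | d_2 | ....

Answer: M ≅ ℤ^1 ⊕ ℤ/4

Derivation:
rank_ℚ(R)=1; free=2−1=1
SNF(R) diag = [4] → torsion [4]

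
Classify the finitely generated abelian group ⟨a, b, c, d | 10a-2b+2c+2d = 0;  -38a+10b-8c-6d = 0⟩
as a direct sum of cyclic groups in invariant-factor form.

rank_ℚ(R)=2; free=4−2=2
SNF(R) diag = [2, 2] → torsion [2, 2]

Answer: M ≅ ℤ^2 ⊕ ℤ/2 ⊕ ℤ/2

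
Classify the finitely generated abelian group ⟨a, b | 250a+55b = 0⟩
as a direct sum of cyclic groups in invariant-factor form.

Answer: M ≅ ℤ^1 ⊕ ℤ/5

Derivation:
rank_ℚ(R)=1; free=2−1=1
SNF(R) diag = [5] → torsion [5]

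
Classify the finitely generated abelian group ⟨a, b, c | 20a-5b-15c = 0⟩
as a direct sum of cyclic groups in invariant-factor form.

Answer: M ≅ ℤ^2 ⊕ ℤ/5

Derivation:
rank_ℚ(R)=1; free=3−1=2
SNF(R) diag = [5] → torsion [5]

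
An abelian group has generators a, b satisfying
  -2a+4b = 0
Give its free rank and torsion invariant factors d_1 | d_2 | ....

rank_ℚ(R)=1; free=2−1=1
SNF(R) diag = [2] → torsion [2]

Answer: M ≅ ℤ^1 ⊕ ℤ/2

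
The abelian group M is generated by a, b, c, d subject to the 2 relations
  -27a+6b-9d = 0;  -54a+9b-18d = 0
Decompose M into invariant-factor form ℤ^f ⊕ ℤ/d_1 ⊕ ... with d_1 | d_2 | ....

rank_ℚ(R)=2; free=4−2=2
SNF(R) diag = [3, 9] → torsion [3, 9]

Answer: M ≅ ℤ^2 ⊕ ℤ/3 ⊕ ℤ/9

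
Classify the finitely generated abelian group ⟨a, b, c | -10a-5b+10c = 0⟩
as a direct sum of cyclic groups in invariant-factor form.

rank_ℚ(R)=1; free=3−1=2
SNF(R) diag = [5] → torsion [5]

Answer: M ≅ ℤ^2 ⊕ ℤ/5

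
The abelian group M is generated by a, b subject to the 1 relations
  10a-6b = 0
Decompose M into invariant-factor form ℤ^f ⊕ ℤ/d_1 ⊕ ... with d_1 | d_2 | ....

rank_ℚ(R)=1; free=2−1=1
SNF(R) diag = [2] → torsion [2]

Answer: M ≅ ℤ^1 ⊕ ℤ/2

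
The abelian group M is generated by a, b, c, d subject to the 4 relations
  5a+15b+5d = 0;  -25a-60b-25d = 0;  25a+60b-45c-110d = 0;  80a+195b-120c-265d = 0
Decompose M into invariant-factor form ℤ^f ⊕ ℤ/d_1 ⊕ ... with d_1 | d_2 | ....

rank_ℚ(R)=4; free=4−4=0
SNF(R) diag = [5, 15, 15, 45] → torsion [5, 15, 15, 45]

Answer: M ≅ ℤ/5 ⊕ ℤ/15 ⊕ ℤ/15 ⊕ ℤ/45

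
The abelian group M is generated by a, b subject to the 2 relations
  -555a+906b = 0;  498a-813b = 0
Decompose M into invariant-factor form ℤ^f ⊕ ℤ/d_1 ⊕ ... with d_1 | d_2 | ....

rank_ℚ(R)=2; free=2−2=0
SNF(R) diag = [3, 9] → torsion [3, 9]

Answer: M ≅ ℤ/3 ⊕ ℤ/9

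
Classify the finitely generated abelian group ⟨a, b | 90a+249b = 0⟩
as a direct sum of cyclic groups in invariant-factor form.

Answer: M ≅ ℤ^1 ⊕ ℤ/3

Derivation:
rank_ℚ(R)=1; free=2−1=1
SNF(R) diag = [3] → torsion [3]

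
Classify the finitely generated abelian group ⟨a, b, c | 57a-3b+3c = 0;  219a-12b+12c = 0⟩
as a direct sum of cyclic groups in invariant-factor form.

rank_ℚ(R)=2; free=3−2=1
SNF(R) diag = [3, 9] → torsion [3, 9]

Answer: M ≅ ℤ^1 ⊕ ℤ/3 ⊕ ℤ/9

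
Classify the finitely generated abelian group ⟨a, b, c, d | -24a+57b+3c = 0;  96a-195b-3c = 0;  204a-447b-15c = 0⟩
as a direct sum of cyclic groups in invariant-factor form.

rank_ℚ(R)=3; free=4−3=1
SNF(R) diag = [3, 6, 12] → torsion [3, 6, 12]

Answer: M ≅ ℤ^1 ⊕ ℤ/3 ⊕ ℤ/6 ⊕ ℤ/12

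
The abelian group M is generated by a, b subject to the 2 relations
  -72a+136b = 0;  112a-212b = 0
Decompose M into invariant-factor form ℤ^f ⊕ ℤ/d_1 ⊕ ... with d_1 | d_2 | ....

Answer: M ≅ ℤ/4 ⊕ ℤ/8

Derivation:
rank_ℚ(R)=2; free=2−2=0
SNF(R) diag = [4, 8] → torsion [4, 8]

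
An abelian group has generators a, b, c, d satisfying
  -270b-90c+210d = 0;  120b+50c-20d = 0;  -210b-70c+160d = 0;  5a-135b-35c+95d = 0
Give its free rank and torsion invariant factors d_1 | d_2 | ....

rank_ℚ(R)=4; free=4−4=0
SNF(R) diag = [5, 10, 30, 30] → torsion [5, 10, 30, 30]

Answer: M ≅ ℤ/5 ⊕ ℤ/10 ⊕ ℤ/30 ⊕ ℤ/30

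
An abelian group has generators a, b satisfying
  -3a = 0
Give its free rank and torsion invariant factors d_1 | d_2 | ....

Answer: M ≅ ℤ^1 ⊕ ℤ/3

Derivation:
rank_ℚ(R)=1; free=2−1=1
SNF(R) diag = [3] → torsion [3]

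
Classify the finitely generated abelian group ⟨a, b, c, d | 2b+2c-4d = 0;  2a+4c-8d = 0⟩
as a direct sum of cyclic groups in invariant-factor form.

Answer: M ≅ ℤ^2 ⊕ ℤ/2 ⊕ ℤ/2

Derivation:
rank_ℚ(R)=2; free=4−2=2
SNF(R) diag = [2, 2] → torsion [2, 2]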